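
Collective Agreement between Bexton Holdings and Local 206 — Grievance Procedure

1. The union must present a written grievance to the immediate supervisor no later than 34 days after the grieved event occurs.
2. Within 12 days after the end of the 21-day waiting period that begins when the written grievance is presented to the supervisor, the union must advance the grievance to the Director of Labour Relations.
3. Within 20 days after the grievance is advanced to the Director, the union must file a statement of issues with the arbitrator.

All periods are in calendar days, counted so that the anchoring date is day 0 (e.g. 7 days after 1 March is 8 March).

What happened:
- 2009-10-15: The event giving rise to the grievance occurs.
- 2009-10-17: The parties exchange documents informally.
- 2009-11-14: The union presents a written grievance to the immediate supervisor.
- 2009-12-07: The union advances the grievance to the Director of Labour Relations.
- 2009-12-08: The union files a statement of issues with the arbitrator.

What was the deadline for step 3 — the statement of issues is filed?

Step 3 runs from 2009-12-07, when the grievance is advanced to the Director. 20 days after 2009-12-07 is 2009-12-27.

2009-12-27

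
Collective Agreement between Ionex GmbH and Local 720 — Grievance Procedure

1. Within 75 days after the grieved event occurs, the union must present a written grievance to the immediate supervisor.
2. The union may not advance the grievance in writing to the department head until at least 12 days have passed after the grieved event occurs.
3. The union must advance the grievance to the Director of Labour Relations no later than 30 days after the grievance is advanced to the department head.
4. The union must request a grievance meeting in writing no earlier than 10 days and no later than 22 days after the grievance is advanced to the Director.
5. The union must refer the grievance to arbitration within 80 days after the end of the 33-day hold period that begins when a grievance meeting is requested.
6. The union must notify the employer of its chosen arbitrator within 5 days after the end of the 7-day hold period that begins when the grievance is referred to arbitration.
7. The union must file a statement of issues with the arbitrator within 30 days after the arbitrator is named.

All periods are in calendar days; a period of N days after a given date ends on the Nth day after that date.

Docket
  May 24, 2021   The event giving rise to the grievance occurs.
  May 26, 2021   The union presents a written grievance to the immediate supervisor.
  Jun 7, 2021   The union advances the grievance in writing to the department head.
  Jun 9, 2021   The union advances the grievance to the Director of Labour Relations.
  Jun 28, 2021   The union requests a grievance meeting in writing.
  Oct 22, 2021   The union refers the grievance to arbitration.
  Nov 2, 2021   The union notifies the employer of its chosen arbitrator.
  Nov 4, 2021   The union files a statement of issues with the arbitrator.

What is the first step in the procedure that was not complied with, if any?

Step 5

Step 1: 75 days after May 24, 2021 (when the grieved event occurs) is Aug 7, 2021; May 26, 2021 is within that limit.
Step 2: the earliest permitted date is 12 days after May 24, 2021 (when the grieved event occurs), i.e. Jun 5, 2021; Jun 7, 2021 is on or after that date.
Step 3: 30 days after Jun 7, 2021 (when the grievance is advanced to the department head) is Jul 7, 2021; completed Jun 9, 2021, before the deadline.
Step 4: the window is 10–22 days after Jun 9, 2021 (when the grievance is advanced to the Director), so Jun 19, 2021 through Jul 1, 2021; done Jun 28, 2021 — within the window.
Step 5: 80 days after Jul 31, 2021 (end of the 33-day hold period, which began when a grievance meeting is requested on Jun 28, 2021) is Oct 19, 2021; Oct 22, 2021 misses that deadline by 3 days.
The procedure was therefore not followed at step 5.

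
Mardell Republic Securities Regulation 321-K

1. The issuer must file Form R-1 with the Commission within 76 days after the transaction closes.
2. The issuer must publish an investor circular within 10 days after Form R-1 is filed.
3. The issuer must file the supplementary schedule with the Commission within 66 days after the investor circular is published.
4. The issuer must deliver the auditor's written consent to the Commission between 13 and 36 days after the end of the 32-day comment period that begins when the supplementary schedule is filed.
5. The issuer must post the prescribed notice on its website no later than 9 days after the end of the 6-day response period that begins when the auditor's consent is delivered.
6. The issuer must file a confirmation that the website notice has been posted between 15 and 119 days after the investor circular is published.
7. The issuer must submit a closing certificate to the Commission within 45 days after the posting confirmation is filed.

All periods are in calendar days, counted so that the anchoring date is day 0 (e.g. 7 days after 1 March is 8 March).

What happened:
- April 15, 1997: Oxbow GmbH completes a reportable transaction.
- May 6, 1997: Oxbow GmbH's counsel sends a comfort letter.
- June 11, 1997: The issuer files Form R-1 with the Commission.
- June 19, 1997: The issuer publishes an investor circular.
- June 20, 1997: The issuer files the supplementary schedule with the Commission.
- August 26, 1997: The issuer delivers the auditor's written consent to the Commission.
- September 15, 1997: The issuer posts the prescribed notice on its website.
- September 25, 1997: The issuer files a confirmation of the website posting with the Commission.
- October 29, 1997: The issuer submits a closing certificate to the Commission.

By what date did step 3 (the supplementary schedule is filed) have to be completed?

Step 3 runs from June 19, 1997, when the investor circular is published. 66 days after June 19, 1997 is August 24, 1997.

August 24, 1997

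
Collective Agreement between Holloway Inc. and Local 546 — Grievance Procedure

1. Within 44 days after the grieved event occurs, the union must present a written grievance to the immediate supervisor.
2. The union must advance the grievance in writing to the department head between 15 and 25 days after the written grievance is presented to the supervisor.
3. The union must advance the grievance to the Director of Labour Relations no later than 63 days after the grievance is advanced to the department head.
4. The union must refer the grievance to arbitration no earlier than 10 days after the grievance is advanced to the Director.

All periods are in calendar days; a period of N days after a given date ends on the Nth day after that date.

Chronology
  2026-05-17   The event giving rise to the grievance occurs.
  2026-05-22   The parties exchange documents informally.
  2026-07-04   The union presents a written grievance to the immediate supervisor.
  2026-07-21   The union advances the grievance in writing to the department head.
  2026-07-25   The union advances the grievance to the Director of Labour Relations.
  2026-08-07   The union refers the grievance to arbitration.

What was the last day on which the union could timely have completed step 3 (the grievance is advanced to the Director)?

2026-09-22

Step 3 runs from 2026-07-21, when the grievance is advanced to the department head. 63 days after 2026-07-21 is 2026-09-22.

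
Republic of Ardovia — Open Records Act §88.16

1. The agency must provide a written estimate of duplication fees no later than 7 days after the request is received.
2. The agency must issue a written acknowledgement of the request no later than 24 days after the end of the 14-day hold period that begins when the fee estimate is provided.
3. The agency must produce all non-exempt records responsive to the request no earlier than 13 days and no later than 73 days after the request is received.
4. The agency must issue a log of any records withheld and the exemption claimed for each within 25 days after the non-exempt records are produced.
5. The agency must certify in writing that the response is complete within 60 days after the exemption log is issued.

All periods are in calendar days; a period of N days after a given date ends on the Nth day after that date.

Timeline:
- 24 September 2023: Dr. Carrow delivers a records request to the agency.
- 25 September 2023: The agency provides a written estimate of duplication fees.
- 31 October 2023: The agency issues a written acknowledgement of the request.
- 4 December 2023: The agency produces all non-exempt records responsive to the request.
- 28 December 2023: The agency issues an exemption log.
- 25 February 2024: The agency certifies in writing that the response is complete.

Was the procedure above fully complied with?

Yes

Step 1: 7 days after 24 September 2023 (when the request is received) is 1 October 2023; done 25 September 2023 — timely.
Step 2: 24 days after 9 October 2023 (end of the 14-day hold period, which began when the fee estimate is provided on 25 September 2023) is 2 November 2023; completed 31 October 2023, before the deadline.
Step 3: the window is 13–73 days after 24 September 2023 (when the request is received), so 7 October 2023 through 6 December 2023; done 4 December 2023 — within the window.
Step 4: 25 days after 4 December 2023 (when the non-exempt records are produced) is 29 December 2023; 28 December 2023 is within that limit.
Step 5: 60 days after 28 December 2023 (when the exemption log is issued) is 26 February 2024; completed 25 February 2024, before the deadline.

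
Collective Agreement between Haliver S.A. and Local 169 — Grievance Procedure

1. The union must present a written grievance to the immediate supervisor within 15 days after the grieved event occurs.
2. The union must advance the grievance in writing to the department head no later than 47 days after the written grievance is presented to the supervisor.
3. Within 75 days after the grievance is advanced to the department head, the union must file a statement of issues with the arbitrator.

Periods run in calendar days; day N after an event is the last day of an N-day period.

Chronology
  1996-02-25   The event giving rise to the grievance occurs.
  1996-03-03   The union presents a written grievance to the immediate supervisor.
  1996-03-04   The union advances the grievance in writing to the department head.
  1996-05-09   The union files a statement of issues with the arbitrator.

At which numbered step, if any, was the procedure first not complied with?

Step 1: 15 days after 1996-02-25 (when the grieved event occurs) is 1996-03-11; 1996-03-03 is within that limit.
Step 2: 47 days after 1996-03-03 (when the written grievance is presented to the supervisor) is 1996-04-19; 1996-03-04 is within that limit.
Step 3: 75 days after 1996-03-04 (when the grievance is advanced to the department head) is 1996-05-18; completed 1996-05-09, before the deadline.

None — every step was satisfied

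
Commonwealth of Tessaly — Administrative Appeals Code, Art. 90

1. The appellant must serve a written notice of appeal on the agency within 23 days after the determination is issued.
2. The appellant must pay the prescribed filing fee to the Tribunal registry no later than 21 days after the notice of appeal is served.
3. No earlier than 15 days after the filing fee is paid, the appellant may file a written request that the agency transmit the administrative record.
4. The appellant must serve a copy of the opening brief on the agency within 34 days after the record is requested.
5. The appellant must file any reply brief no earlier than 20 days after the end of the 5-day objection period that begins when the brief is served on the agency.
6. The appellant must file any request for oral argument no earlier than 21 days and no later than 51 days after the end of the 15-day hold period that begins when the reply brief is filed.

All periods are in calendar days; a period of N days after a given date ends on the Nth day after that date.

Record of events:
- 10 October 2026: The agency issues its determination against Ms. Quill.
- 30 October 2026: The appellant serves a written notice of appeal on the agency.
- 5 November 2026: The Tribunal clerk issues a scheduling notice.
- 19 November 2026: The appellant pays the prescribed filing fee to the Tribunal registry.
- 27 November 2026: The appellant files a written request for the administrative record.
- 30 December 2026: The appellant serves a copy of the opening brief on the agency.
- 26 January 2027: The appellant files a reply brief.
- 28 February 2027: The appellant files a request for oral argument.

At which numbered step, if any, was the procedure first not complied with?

Step 3

Step 1: 23 days after 10 October 2026 (when the determination is issued) is 2 November 2026; 30 October 2026 is within that limit.
Step 2: 21 days after 30 October 2026 (when the notice of appeal is served) is 20 November 2026; 19 November 2026 is within that limit.
Step 3: the earliest permitted date is 15 days after 19 November 2026 (when the filing fee is paid), i.e. 4 December 2026; acted on 27 November 2026, 7 days prematurely.
The procedure was therefore not followed at step 3.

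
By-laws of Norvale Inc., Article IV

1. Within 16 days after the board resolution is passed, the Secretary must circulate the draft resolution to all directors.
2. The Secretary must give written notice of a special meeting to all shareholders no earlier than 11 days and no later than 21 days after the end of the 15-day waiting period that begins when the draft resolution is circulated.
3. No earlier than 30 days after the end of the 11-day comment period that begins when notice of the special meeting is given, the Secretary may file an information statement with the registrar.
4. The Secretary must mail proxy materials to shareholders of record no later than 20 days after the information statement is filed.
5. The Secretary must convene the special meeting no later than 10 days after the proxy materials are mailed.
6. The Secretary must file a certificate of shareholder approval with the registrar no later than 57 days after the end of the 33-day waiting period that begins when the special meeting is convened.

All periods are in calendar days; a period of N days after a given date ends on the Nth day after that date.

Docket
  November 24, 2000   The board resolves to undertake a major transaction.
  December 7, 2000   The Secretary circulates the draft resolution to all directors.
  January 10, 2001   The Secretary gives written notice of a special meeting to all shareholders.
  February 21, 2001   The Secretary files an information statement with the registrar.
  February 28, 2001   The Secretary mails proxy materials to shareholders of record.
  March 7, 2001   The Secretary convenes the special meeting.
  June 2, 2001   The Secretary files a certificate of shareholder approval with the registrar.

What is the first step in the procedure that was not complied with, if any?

Step 1 — counting 16 days from November 24, 2000 (when the board resolution is passed) gives a deadline of December 10, 2000; done December 7, 2000 — timely.
Step 2 — 11 and 21 days from December 22, 2000 (end of the 15-day waiting period, which began when the draft resolution is circulated on December 7, 2000) are January 2, 2001 and January 12, 2001 respectively; done January 10, 2001, which is between those dates.
Step 3 — must wait 30 days from January 21, 2001 (end of the 11-day comment period, which began when notice of the special meeting is given on January 10, 2001), so not before February 20, 2001; February 21, 2001 is on or after that date.
Step 4 — counting 20 days from February 21, 2001 (when the information statement is filed) gives a deadline of March 13, 2001; done February 28, 2001 — timely.
Step 5 — counting 10 days from February 28, 2001 (when the proxy materials are mailed) gives a deadline of March 10, 2001; completed March 7, 2001, before the deadline.
Step 6 — counting 57 days from April 9, 2001 (end of the 33-day waiting period, which began when the special meeting is convened on March 7, 2001) gives a deadline of June 5, 2001; done June 2, 2001 — timely.

None — every step was satisfied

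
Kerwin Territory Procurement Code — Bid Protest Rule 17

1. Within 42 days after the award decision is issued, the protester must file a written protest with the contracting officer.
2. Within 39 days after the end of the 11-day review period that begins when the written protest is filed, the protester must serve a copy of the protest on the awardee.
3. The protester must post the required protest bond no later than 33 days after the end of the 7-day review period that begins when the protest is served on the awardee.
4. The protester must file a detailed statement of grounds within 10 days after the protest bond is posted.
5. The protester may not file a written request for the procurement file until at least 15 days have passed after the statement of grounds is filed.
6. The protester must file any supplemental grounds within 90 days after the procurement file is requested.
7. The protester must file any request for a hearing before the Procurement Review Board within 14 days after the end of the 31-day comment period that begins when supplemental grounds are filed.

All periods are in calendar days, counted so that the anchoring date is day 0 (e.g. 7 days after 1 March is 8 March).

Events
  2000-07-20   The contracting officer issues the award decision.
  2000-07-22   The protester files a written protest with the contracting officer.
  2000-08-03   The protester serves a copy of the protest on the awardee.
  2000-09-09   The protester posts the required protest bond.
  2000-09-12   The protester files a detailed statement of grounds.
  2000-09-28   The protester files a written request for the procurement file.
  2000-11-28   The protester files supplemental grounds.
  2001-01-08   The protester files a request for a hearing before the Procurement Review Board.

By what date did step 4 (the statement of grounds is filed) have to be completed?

2000-09-19

Step 4 runs from 2000-09-09, when the protest bond is posted. 10 days after 2000-09-09 is 2000-09-19.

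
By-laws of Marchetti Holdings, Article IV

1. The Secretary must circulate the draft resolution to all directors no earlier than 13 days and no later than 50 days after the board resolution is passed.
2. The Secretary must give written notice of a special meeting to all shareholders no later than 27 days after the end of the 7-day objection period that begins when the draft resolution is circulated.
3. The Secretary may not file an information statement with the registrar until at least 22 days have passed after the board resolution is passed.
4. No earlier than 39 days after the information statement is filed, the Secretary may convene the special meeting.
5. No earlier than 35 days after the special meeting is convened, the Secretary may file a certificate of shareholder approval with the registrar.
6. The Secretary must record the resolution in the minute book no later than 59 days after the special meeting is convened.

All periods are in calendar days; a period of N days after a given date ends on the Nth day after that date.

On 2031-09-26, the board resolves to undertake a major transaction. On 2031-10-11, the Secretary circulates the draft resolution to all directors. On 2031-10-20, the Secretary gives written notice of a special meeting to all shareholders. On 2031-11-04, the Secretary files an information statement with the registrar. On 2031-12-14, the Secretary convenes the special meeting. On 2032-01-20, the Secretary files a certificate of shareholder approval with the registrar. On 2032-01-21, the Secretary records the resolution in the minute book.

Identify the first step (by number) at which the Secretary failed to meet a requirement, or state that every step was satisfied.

None — every step was satisfied

Step 1 — 13 and 50 days from 2031-09-26 (when the board resolution is passed) are 2031-10-09 and 2031-11-15 respectively; done 2031-10-11, which is between those dates.
Step 2 — counting 27 days from 2031-10-18 (end of the 7-day objection period, which began when the draft resolution is circulated on 2031-10-11) gives a deadline of 2031-11-14; completed 2031-10-20, before the deadline.
Step 3 — must wait 22 days from 2031-09-26 (when the board resolution is passed), so not before 2031-10-18; done 2031-11-04 — permitted.
Step 4 — must wait 39 days from 2031-11-04 (when the information statement is filed), so not before 2031-12-13; done 2031-12-14, after the minimum wait.
Step 5 — must wait 35 days from 2031-12-14 (when the special meeting is convened), so not before 2032-01-18; 2032-01-20 is on or after that date.
Step 6 — counting 59 days from 2031-12-14 (when the special meeting is convened) gives a deadline of 2032-02-11; done 2032-01-21 — timely.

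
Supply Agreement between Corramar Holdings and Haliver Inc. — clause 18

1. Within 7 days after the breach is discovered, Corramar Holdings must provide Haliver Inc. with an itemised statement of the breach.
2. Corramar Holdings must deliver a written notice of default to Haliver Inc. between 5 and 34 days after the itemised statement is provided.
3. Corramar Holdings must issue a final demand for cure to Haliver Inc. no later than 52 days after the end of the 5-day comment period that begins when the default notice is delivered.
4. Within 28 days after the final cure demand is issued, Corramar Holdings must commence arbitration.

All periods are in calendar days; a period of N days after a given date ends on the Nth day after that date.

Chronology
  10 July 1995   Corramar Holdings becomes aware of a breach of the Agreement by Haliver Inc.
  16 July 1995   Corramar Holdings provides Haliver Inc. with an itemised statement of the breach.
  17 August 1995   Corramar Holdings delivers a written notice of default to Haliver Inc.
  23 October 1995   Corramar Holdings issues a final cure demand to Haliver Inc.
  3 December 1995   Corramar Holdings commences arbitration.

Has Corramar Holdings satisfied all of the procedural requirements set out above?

(1) due by 10 July 1995 + 7 days = 17 July 1995; 16 July 1995 is within that limit.
(2) the permitted window runs from 16 July 1995 + 5 = 21 July 1995 to 16 July 1995 + 34 = 19 August 1995; 17 August 1995 falls inside that range.
(3) due by 22 August 1995 + 52 days = 13 October 1995; 23 October 1995 misses that deadline by 10 days.

No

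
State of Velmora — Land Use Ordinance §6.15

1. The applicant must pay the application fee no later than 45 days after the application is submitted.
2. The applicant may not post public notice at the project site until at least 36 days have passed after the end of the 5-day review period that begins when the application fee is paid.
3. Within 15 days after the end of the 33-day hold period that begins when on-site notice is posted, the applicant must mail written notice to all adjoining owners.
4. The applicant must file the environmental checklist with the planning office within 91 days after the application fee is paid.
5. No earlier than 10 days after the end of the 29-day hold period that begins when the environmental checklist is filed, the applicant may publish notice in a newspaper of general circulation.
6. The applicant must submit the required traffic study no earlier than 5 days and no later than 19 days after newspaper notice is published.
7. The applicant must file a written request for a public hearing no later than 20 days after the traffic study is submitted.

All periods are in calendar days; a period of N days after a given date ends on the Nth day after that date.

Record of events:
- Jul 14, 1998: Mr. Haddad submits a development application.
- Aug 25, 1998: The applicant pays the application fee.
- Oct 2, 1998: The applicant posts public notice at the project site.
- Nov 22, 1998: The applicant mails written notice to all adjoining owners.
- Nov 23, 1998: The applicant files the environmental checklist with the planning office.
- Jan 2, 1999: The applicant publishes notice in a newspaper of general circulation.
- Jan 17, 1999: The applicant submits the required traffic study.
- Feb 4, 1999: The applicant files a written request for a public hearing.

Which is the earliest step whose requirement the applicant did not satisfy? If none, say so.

Step 1 — counting 45 days from Jul 14, 1998 (when the application is submitted) gives a deadline of Aug 28, 1998; Aug 25, 1998 is within that limit.
Step 2 — must wait 36 days from Aug 30, 1998 (end of the 5-day review period, which began when the application fee is paid on Aug 25, 1998), so not before Oct 5, 1998; Oct 2, 1998 is 3 days before the earliest permitted date.

Step 2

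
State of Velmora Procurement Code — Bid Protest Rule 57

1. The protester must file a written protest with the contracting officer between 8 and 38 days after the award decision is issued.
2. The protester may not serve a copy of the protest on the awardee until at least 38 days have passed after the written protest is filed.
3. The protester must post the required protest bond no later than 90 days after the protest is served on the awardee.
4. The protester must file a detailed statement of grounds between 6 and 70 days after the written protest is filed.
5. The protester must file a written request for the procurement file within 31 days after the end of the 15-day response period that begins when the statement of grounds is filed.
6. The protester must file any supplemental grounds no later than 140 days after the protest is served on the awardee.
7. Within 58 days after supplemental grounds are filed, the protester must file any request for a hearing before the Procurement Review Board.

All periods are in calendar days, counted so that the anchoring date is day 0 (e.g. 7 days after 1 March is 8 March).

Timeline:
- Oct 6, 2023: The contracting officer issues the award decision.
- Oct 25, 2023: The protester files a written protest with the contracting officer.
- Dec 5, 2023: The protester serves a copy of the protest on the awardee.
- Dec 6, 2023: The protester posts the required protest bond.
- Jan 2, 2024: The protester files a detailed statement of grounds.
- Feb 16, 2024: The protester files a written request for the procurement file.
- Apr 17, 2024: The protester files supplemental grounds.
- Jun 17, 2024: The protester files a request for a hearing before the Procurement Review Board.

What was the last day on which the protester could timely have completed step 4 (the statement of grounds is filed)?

Jan 3, 2024

Step 4 runs from Oct 25, 2023, when the written protest is filed. The window is 6–70 days after Oct 25, 2023; it closes on Jan 3, 2024.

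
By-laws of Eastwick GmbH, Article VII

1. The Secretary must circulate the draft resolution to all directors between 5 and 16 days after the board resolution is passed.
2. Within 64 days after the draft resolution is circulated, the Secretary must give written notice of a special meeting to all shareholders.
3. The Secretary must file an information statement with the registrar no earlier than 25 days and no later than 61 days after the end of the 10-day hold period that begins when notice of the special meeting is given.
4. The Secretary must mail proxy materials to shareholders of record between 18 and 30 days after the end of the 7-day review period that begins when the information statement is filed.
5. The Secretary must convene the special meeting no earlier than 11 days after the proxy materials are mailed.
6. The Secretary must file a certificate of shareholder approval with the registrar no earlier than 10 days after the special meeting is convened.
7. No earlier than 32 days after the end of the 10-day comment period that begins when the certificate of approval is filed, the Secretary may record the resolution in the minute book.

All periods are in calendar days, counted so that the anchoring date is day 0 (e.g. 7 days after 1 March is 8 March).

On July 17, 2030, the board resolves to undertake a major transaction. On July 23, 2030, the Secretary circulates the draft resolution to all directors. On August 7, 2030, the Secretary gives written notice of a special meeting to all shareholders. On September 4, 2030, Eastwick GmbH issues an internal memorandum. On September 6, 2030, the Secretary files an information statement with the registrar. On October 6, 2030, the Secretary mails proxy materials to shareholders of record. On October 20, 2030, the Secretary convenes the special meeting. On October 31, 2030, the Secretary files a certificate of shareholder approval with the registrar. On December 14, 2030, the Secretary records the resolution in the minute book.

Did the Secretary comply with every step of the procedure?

No

(1) the permitted window runs from July 17, 2030 + 5 = July 22, 2030 to July 17, 2030 + 16 = August 2, 2030; done July 23, 2030 — within the window.
(2) due by July 23, 2030 + 64 days = September 25, 2030; completed August 7, 2030, before the deadline.
(3) the permitted window runs from August 17, 2030 + 25 = September 11, 2030 to August 17, 2030 + 61 = October 17, 2030; September 6, 2030 is 5 days too early.
No need to go further; step 3 was not satisfied.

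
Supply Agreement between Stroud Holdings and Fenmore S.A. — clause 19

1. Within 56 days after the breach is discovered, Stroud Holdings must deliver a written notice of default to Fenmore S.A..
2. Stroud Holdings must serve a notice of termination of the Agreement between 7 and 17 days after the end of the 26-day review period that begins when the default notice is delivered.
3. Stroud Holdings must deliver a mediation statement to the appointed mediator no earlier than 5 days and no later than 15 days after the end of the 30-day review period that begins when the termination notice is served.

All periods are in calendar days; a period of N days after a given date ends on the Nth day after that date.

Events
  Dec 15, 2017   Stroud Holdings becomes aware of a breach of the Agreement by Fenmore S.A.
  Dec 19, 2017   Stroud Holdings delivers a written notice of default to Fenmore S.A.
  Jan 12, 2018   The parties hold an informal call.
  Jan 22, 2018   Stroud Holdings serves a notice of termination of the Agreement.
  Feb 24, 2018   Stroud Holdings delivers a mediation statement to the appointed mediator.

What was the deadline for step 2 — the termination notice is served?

Jan 31, 2018

The default notice is delivered on Dec 19, 2017; the 26-day review period therefore ends Jan 14, 2018, and step 2 runs from that date. The window is 7–17 days after Jan 14, 2018; it closes on Jan 31, 2018.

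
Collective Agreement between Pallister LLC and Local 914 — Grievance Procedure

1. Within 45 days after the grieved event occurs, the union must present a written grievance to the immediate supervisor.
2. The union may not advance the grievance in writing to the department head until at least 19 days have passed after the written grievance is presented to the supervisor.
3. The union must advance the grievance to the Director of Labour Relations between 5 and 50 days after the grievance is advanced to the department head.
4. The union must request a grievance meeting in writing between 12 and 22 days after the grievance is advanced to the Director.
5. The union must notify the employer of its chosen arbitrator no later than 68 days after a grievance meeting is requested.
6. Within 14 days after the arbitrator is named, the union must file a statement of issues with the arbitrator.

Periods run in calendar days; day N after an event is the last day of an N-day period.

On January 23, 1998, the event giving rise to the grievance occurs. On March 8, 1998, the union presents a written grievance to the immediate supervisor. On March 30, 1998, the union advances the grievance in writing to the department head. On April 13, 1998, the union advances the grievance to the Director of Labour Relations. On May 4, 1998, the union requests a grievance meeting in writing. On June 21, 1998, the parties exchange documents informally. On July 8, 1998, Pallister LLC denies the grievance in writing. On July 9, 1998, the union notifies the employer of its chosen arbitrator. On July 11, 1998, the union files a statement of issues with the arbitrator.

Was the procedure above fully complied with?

Yes

(1) due by January 23, 1998 + 45 days = March 9, 1998; March 8, 1998 is within that limit.
(2) permitted from March 8, 1998 + 19 days = March 27, 1998 onward; done March 30, 1998, after the minimum wait.
(3) the permitted window runs from March 30, 1998 + 5 = April 4, 1998 to March 30, 1998 + 50 = May 19, 1998; April 13, 1998 falls inside that range.
(4) the permitted window runs from April 13, 1998 + 12 = April 25, 1998 to April 13, 1998 + 22 = May 5, 1998; done May 4, 1998, which is between those dates.
(5) due by May 4, 1998 + 68 days = July 11, 1998; done July 9, 1998 — timely.
(6) due by July 9, 1998 + 14 days = July 23, 1998; July 11, 1998 is within that limit.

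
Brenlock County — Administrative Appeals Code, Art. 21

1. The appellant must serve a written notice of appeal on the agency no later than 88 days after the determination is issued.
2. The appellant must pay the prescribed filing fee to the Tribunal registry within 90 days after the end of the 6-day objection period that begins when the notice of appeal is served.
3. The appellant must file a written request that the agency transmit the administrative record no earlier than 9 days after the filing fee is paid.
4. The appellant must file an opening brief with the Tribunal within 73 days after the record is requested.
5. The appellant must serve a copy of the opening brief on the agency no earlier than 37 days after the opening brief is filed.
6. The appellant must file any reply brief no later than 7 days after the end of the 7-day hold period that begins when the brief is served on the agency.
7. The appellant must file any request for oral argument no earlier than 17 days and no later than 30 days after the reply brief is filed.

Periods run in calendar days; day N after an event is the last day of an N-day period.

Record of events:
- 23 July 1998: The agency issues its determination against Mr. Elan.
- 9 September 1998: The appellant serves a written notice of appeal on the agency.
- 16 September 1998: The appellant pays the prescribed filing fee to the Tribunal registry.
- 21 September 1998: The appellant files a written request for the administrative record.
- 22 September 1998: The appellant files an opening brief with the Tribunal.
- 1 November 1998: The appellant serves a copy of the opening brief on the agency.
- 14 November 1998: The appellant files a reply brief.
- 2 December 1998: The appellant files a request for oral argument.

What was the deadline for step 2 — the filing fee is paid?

14 December 1998

The notice of appeal is served on 9 September 1998; the 6-day objection period therefore ends 15 September 1998, and step 2 runs from that date. 90 days after 15 September 1998 is 14 December 1998.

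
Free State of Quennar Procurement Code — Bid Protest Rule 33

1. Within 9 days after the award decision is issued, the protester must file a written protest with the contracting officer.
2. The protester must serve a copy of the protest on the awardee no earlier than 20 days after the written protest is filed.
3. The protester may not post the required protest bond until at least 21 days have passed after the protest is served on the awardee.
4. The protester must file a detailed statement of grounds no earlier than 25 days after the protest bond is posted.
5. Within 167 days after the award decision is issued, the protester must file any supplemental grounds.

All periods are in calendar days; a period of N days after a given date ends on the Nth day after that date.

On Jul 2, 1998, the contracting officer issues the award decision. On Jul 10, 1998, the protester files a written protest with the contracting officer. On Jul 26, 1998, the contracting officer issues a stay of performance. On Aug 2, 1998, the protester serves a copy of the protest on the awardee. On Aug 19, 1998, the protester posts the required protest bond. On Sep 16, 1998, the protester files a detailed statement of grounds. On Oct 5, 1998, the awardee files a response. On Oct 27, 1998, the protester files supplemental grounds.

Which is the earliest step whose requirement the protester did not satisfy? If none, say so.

Step 3

(1) due by Jul 2, 1998 + 9 days = Jul 11, 1998; done Jul 10, 1998 — timely.
(2) permitted from Jul 10, 1998 + 20 days = Jul 30, 1998 onward; done Aug 2, 1998, after the minimum wait.
(3) permitted from Aug 2, 1998 + 21 days = Aug 23, 1998 onward; Aug 19, 1998 is 4 days before the earliest permitted date.
The analysis stops there.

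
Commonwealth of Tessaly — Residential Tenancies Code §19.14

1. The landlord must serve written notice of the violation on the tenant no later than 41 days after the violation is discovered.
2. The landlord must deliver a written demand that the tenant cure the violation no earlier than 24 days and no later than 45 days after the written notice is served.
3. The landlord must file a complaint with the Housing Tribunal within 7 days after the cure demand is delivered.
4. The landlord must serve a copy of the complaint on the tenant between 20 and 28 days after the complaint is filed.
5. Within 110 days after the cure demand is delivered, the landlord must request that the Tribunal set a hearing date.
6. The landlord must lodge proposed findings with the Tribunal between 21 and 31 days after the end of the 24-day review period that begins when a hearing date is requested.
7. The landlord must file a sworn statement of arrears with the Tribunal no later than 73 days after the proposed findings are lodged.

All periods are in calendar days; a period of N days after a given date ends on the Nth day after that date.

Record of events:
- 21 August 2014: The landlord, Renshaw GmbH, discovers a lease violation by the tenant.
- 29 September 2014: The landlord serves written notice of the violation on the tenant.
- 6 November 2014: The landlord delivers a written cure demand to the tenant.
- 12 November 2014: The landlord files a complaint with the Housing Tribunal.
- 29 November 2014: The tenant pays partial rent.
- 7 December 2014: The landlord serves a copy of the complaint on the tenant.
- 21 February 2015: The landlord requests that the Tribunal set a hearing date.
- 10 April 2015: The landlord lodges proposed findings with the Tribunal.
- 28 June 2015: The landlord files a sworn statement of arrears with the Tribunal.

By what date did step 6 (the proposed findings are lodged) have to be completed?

17 April 2015

A hearing date is requested on 21 February 2015; the 24-day review period therefore ends 17 March 2015, and step 6 runs from that date. The window is 21–31 days after 17 March 2015; it closes on 17 April 2015.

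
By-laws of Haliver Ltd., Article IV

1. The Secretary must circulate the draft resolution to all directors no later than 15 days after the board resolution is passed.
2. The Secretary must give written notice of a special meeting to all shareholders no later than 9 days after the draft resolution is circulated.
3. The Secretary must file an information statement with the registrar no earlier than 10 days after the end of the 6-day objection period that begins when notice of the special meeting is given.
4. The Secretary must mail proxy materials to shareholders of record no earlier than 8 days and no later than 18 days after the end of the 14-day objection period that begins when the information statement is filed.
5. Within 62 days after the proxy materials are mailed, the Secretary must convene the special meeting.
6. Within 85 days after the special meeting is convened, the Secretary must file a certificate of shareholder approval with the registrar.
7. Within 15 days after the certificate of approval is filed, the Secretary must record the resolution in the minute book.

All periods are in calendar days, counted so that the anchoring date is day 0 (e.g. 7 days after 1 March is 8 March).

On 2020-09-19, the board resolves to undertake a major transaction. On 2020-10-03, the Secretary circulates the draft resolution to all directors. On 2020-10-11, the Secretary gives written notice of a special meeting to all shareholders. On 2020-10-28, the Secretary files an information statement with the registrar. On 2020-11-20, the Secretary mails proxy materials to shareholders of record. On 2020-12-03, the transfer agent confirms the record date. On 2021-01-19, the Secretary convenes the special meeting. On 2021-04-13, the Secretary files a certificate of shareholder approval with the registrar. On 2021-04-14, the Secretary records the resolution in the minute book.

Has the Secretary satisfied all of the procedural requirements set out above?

Step 1: 15 days after 2020-09-19 (when the board resolution is passed) is 2020-10-04; completed 2020-10-03, before the deadline.
Step 2: 9 days after 2020-10-03 (when the draft resolution is circulated) is 2020-10-12; completed 2020-10-11, before the deadline.
Step 3: the earliest permitted date is 10 days after 2020-10-17 (end of the 6-day objection period, which began when notice of the special meeting is given on 2020-10-11), i.e. 2020-10-27; done 2020-10-28, after the minimum wait.
Step 4: the window is 8–18 days after 2020-11-11 (end of the 14-day objection period, which began when the information statement is filed on 2020-10-28), so 2020-11-19 through 2020-11-29; done 2020-11-20 — within the window.
Step 5: 62 days after 2020-11-20 (when the proxy materials are mailed) is 2021-01-21; 2021-01-19 is within that limit.
Step 6: 85 days after 2021-01-19 (when the special meeting is convened) is 2021-04-14; completed 2021-04-13, before the deadline.
Step 7: 15 days after 2021-04-13 (when the certificate of approval is filed) is 2021-04-28; completed 2021-04-14, before the deadline.

Yes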